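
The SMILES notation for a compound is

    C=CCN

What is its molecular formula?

C3H7N

Walk through each heavy atom and fill implicit hydrogens from standard valence (C 4, N 3, O 2, S 2, halogen 1):
  atom 1: C, bond orders sum to 2 (valence 4) → 2 H
  atom 2: C, bond orders sum to 3 (valence 4) → 1 H
  atom 3: C, bond orders sum to 2 (valence 4) → 2 H
  atom 4: N, bond orders sum to 1 (valence 3) → 2 H
Totals → C:3, H:7, N:1.
In Hill order: C3H7N.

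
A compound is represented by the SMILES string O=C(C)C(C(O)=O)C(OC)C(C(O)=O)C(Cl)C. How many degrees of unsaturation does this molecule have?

3

Molecular formula: C10H15ClO6.
DoU = (2C + 2 + N − H − X) / 2, where X is the halogen count and O/S are ignored.
    = (2·10 + 2 + 0 − 15 − 1) / 2 = 6 / 2 = 3.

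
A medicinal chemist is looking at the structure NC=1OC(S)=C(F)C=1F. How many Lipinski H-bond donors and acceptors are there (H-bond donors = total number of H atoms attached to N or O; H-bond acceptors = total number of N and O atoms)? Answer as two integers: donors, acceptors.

2, 2

Donors: find every N or O and count the H atoms it carries.
  atom 1 (N): bond orders sum to 1 → 2 H
  atom 3 (O): bond orders sum to 2 → 0 H
Lipinski HBD = 2.
Acceptors: N atoms = 1, O atoms = 1 → HBA = 2.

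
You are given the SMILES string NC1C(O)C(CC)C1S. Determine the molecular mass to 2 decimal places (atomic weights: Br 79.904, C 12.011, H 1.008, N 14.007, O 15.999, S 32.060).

147.24 g/mol

First, the molecular formula is C6H13NOS (counting implicit H from valence).
  C: 6 × 12.011 = 72.066
  H: 13 × 1.008 = 13.104
  N: 1 × 14.007 = 14.007
  O: 1 × 15.999 = 15.999
  S: 1 × 32.060 = 32.060
Sum: 6×12.011 + 13×1.008 + 1×14.007 + 1×15.999 + 1×32.060 = 147.236 → 147.24 g/mol.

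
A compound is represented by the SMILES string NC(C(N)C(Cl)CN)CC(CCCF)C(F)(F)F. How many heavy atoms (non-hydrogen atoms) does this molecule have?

Every atom symbol written in the SMILES (organic subset) is one heavy atom; implicit H are not written.
Heavy atoms by element → C:10, Cl:1, F:4, N:3.
Total: 18.

18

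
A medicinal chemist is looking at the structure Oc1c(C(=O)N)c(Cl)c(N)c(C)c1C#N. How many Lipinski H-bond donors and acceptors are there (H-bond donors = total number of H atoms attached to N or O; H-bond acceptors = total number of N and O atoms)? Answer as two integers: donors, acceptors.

5, 5

Donors: find every N or O and count the H atoms it carries.
  atom 1 (O): bond orders sum to 1 → 1 H
  atom 5 (O): bond orders sum to 2 → 0 H
  atom 6 (N): bond orders sum to 1 → 2 H
  atom 10 (N): bond orders sum to 1 → 2 H
  atom 15 (N): bond orders sum to 3 → 0 H
Lipinski HBD = 5.
Acceptors: N atoms = 3, O atoms = 2 → HBA = 5.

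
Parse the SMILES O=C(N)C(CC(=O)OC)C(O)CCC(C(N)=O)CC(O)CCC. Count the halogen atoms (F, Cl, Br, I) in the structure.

0

Scan the SMILES for the halogen motif — none present.
Groups that are present: 2 amide, 1 ester, 2 hydroxyl.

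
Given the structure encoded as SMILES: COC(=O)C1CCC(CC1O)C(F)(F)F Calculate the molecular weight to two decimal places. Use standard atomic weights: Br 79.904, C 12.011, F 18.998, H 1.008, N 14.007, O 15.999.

226.19 g/mol

First, the molecular formula is C9H13F3O3 (counting implicit H from valence).
  C: 9 × 12.011 = 108.099
  F: 3 × 18.998 = 56.994
  H: 13 × 1.008 = 13.104
  O: 3 × 15.999 = 47.997
Sum: 9×12.011 + 3×18.998 + 13×1.008 + 3×15.999 = 226.194 → 226.19 g/mol.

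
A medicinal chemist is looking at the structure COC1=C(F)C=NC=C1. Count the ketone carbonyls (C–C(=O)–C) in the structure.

0

Scan the SMILES for the ketone motif — none present.
Groups that are present: 1 ether.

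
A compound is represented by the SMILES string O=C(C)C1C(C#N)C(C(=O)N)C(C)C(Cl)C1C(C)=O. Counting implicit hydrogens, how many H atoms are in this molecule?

Walk through each heavy atom and fill implicit hydrogens from standard valence (C 4, N 3, O 2, S 2, halogen 1):
  atom 1: O, bond orders sum to 2 (valence 2) → 0 H
  atom 2: C, bond orders sum to 4 (valence 4) → 0 H
  atom 3: C, bond orders sum to 1 (valence 4) → 3 H
  atom 4: C, bond orders sum to 3 (valence 4) → 1 H
  atom 5: C, bond orders sum to 3 (valence 4) → 1 H
  atom 6: C, bond orders sum to 4 (valence 4) → 0 H
  atom 7: N, bond orders sum to 3 (valence 3) → 0 H
  atom 8: C, bond orders sum to 3 (valence 4) → 1 H
  atom 9: C, bond orders sum to 4 (valence 4) → 0 H
  atom 10: O, bond orders sum to 2 (valence 2) → 0 H
  atom 11: N, bond orders sum to 1 (valence 3) → 2 H
  atom 12: C, bond orders sum to 3 (valence 4) → 1 H
  atom 13: C, bond orders sum to 1 (valence 4) → 3 H
  atom 14: C, bond orders sum to 3 (valence 4) → 1 H
  atom 15: Cl (halogen, monovalent) → 0 H
  atom 16: C, bond orders sum to 3 (valence 4) → 1 H
  atom 17: C, bond orders sum to 4 (valence 4) → 0 H
  atom 18: C, bond orders sum to 1 (valence 4) → 3 H
  atom 19: O, bond orders sum to 2 (valence 2) → 0 H
Total hydrogens: 17.

17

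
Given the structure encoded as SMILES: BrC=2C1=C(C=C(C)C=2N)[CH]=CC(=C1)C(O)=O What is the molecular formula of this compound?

Walk through each heavy atom and fill implicit hydrogens from standard valence (C 4, N 3, O 2, S 2, halogen 1):
  atom 1: Br (halogen, monovalent) → 0 H
  atom 2: C, bond orders sum to 4 (valence 4) → 0 H
  atom 3: C, bond orders sum to 4 (valence 4) → 0 H
  atom 4: C, bond orders sum to 4 (valence 4) → 0 H
  atom 5: C, bond orders sum to 3 (valence 4) → 1 H
  atom 6: C, bond orders sum to 4 (valence 4) → 0 H
  atom 7: C, bond orders sum to 1 (valence 4) → 3 H
  atom 8: C, bond orders sum to 4 (valence 4) → 0 H
  atom 9: N, bond orders sum to 1 (valence 3) → 2 H
  atom 10: C with explicit H count 1
  atom 11: C, bond orders sum to 3 (valence 4) → 1 H
  atom 12: C, bond orders sum to 4 (valence 4) → 0 H
  atom 13: C, bond orders sum to 3 (valence 4) → 1 H
  atom 14: C, bond orders sum to 4 (valence 4) → 0 H
  atom 15: O, bond orders sum to 1 (valence 2) → 1 H
  atom 16: O, bond orders sum to 2 (valence 2) → 0 H
Totals → C:12, H:10, Br:1, N:1, O:2.
In Hill order: C12H10BrNO2.

C12H10BrNO2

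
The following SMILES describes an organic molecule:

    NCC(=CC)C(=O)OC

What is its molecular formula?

C6H11NO2

Walk through each heavy atom and fill implicit hydrogens from standard valence (C 4, N 3, O 2, S 2, halogen 1):
  atom 1: N, bond orders sum to 1 (valence 3) → 2 H
  atom 2: C, bond orders sum to 2 (valence 4) → 2 H
  atom 3: C, bond orders sum to 4 (valence 4) → 0 H
  atom 4: C, bond orders sum to 3 (valence 4) → 1 H
  atom 5: C, bond orders sum to 1 (valence 4) → 3 H
  atom 6: C, bond orders sum to 4 (valence 4) → 0 H
  atom 7: O, bond orders sum to 2 (valence 2) → 0 H
  atom 8: O, bond orders sum to 2 (valence 2) → 0 H
  atom 9: C, bond orders sum to 1 (valence 4) → 3 H
Totals → C:6, H:11, N:1, O:2.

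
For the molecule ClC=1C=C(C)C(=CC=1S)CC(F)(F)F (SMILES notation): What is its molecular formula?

C9H8ClF3S

Walk through each heavy atom and fill implicit hydrogens from standard valence (C 4, N 3, O 2, S 2, halogen 1):
  atom 1: Cl (halogen, monovalent) → 0 H
  atom 2: C, bond orders sum to 4 (valence 4) → 0 H
  atom 3: C, bond orders sum to 3 (valence 4) → 1 H
  atom 4: C, bond orders sum to 4 (valence 4) → 0 H
  atom 5: C, bond orders sum to 1 (valence 4) → 3 H
  atom 6: C, bond orders sum to 4 (valence 4) → 0 H
  atom 7: C, bond orders sum to 3 (valence 4) → 1 H
  atom 8: C, bond orders sum to 4 (valence 4) → 0 H
  atom 9: S, bond orders sum to 1 (valence 2) → 1 H
  atom 10: C, bond orders sum to 2 (valence 4) → 2 H
  atom 11: C, bond orders sum to 4 (valence 4) → 0 H
  atom 12: F (halogen, monovalent) → 0 H
  atom 13: F (halogen, monovalent) → 0 H
  atom 14: F (halogen, monovalent) → 0 H
Totals → C:9, H:8, Cl:1, F:3, S:1.
In Hill order: C9H8ClF3S.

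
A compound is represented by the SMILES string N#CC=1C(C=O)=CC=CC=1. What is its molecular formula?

Walk through each heavy atom and fill implicit hydrogens from standard valence (C 4, N 3, O 2, S 2, halogen 1):
  atom 1: N, bond orders sum to 3 (valence 3) → 0 H
  atom 2: C, bond orders sum to 4 (valence 4) → 0 H
  atom 3: C, bond orders sum to 4 (valence 4) → 0 H
  atom 4: C, bond orders sum to 4 (valence 4) → 0 H
  atom 5: C, bond orders sum to 3 (valence 4) → 1 H
  atom 6: O, bond orders sum to 2 (valence 2) → 0 H
  atom 7: C, bond orders sum to 3 (valence 4) → 1 H
  atom 8: C, bond orders sum to 3 (valence 4) → 1 H
  atom 9: C, bond orders sum to 3 (valence 4) → 1 H
  atom 10: C, bond orders sum to 3 (valence 4) → 1 H
Totals → C:8, H:5, N:1, O:1.

C8H5NO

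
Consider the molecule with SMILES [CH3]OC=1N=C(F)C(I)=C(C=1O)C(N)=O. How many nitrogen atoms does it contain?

Scan the SMILES for N atoms (remember two-letter symbols like Cl and Br are single atoms).
Nitrogen count: 2.

2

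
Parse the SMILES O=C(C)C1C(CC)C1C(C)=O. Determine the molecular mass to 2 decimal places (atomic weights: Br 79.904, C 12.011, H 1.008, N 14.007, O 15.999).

154.21 g/mol

First, the molecular formula is C9H14O2 (counting implicit H from valence).
  C: 9 × 12.011 = 108.099
  H: 14 × 1.008 = 14.112
  O: 2 × 15.999 = 31.998
Sum: 9×12.011 + 14×1.008 + 2×15.999 = 154.209 → 154.21 g/mol.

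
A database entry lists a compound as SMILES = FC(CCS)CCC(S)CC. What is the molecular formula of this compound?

C8H17FS2

Walk through each heavy atom and fill implicit hydrogens from standard valence (C 4, N 3, O 2, S 2, halogen 1):
  atom 1: F (halogen, monovalent) → 0 H
  atom 2: C, bond orders sum to 3 (valence 4) → 1 H
  atom 3: C, bond orders sum to 2 (valence 4) → 2 H
  atom 4: C, bond orders sum to 2 (valence 4) → 2 H
  atom 5: S, bond orders sum to 1 (valence 2) → 1 H
  atom 6: C, bond orders sum to 2 (valence 4) → 2 H
  atom 7: C, bond orders sum to 2 (valence 4) → 2 H
  atom 8: C, bond orders sum to 3 (valence 4) → 1 H
  atom 9: S, bond orders sum to 1 (valence 2) → 1 H
  atom 10: C, bond orders sum to 2 (valence 4) → 2 H
  atom 11: C, bond orders sum to 1 (valence 4) → 3 H
Totals → C:8, H:17, F:1, S:2.
In Hill order: C8H17FS2.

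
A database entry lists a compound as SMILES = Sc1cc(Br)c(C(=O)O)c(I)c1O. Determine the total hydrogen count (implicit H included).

Walk through each heavy atom and fill implicit hydrogens from standard valence (C 4, N 3, O 2, S 2, halogen 1); for lowercase aromatic atoms, an aromatic c carries 1 H when it has two neighbours and 0 H with three, and aromatic n carries 0 H:
  atom 1: S, bond orders sum to 1 (valence 2) → 1 H
  atom 2: aromatic c, 3 neighbours → 0 H
  atom 3: aromatic c, 2 neighbours → 1 H
  atom 4: aromatic c, 3 neighbours → 0 H
  atom 5: Br (halogen, monovalent) → 0 H
  atom 6: aromatic c, 3 neighbours → 0 H
  atom 7: C, bond orders sum to 4 (valence 4) → 0 H
  atom 8: O, bond orders sum to 2 (valence 2) → 0 H
  atom 9: O, bond orders sum to 1 (valence 2) → 1 H
  atom 10: aromatic c, 3 neighbours → 0 H
  atom 11: I (halogen, monovalent) → 0 H
  atom 12: aromatic c, 3 neighbours → 0 H
  atom 13: O, bond orders sum to 1 (valence 2) → 1 H
Total hydrogens: 4.

4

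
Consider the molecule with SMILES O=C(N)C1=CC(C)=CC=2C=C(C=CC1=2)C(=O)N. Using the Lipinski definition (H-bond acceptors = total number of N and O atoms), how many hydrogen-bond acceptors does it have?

4

N atoms: 2; O atoms: 2.
Lipinski HBA = 2 + 2 = 4.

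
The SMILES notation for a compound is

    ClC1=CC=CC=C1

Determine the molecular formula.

C6H5Cl

Walk through each heavy atom and fill implicit hydrogens from standard valence (C 4, N 3, O 2, S 2, halogen 1):
  atom 1: Cl (halogen, monovalent) → 0 H
  atom 2: C, bond orders sum to 4 (valence 4) → 0 H
  atom 3: C, bond orders sum to 3 (valence 4) → 1 H
  atom 4: C, bond orders sum to 3 (valence 4) → 1 H
  atom 5: C, bond orders sum to 3 (valence 4) → 1 H
  atom 6: C, bond orders sum to 3 (valence 4) → 1 H
  atom 7: C, bond orders sum to 3 (valence 4) → 1 H
Totals → C:6, H:5, Cl:1.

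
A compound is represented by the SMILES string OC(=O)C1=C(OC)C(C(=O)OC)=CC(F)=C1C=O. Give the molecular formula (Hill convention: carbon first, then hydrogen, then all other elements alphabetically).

Walk through each heavy atom and fill implicit hydrogens from standard valence (C 4, N 3, O 2, S 2, halogen 1):
  atom 1: O, bond orders sum to 1 (valence 2) → 1 H
  atom 2: C, bond orders sum to 4 (valence 4) → 0 H
  atom 3: O, bond orders sum to 2 (valence 2) → 0 H
  atom 4: C, bond orders sum to 4 (valence 4) → 0 H
  atom 5: C, bond orders sum to 4 (valence 4) → 0 H
  atom 6: O, bond orders sum to 2 (valence 2) → 0 H
  atom 7: C, bond orders sum to 1 (valence 4) → 3 H
  atom 8: C, bond orders sum to 4 (valence 4) → 0 H
  atom 9: C, bond orders sum to 4 (valence 4) → 0 H
  atom 10: O, bond orders sum to 2 (valence 2) → 0 H
  atom 11: O, bond orders sum to 2 (valence 2) → 0 H
  atom 12: C, bond orders sum to 1 (valence 4) → 3 H
  atom 13: C, bond orders sum to 3 (valence 4) → 1 H
  atom 14: C, bond orders sum to 4 (valence 4) → 0 H
  atom 15: F (halogen, monovalent) → 0 H
  atom 16: C, bond orders sum to 4 (valence 4) → 0 H
  atom 17: C, bond orders sum to 3 (valence 4) → 1 H
  atom 18: O, bond orders sum to 2 (valence 2) → 0 H
Totals → C:11, H:9, F:1, O:6.

C11H9FO6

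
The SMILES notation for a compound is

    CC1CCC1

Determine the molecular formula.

Walk through each heavy atom and fill implicit hydrogens from standard valence (C 4, N 3, O 2, S 2, halogen 1):
  atom 1: C, bond orders sum to 1 (valence 4) → 3 H
  atom 2: C, bond orders sum to 3 (valence 4) → 1 H
  atom 3: C, bond orders sum to 2 (valence 4) → 2 H
  atom 4: C, bond orders sum to 2 (valence 4) → 2 H
  atom 5: C, bond orders sum to 2 (valence 4) → 2 H
Totals → C:5, H:10.

C5H10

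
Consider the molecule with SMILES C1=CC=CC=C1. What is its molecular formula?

C6H6

Walk through each heavy atom and fill implicit hydrogens from standard valence (C 4, N 3, O 2, S 2, halogen 1):
  atom 1: C, bond orders sum to 3 (valence 4) → 1 H
  atom 2: C, bond orders sum to 3 (valence 4) → 1 H
  atom 3: C, bond orders sum to 3 (valence 4) → 1 H
  atom 4: C, bond orders sum to 3 (valence 4) → 1 H
  atom 5: C, bond orders sum to 3 (valence 4) → 1 H
  atom 6: C, bond orders sum to 3 (valence 4) → 1 H
Totals → C:6, H:6.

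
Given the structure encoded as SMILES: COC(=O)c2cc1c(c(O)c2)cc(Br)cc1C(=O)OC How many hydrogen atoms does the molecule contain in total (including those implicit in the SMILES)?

Walk through each heavy atom and fill implicit hydrogens from standard valence (C 4, N 3, O 2, S 2, halogen 1); for lowercase aromatic atoms, an aromatic c carries 1 H when it has two neighbours and 0 H with three, and aromatic n carries 0 H:
  atom 1: C, bond orders sum to 1 (valence 4) → 3 H
  atom 2: O, bond orders sum to 2 (valence 2) → 0 H
  atom 3: C, bond orders sum to 4 (valence 4) → 0 H
  atom 4: O, bond orders sum to 2 (valence 2) → 0 H
  atom 5: aromatic c, 3 neighbours → 0 H
  atom 6: aromatic c, 2 neighbours → 1 H
  atom 7: aromatic c, 3 neighbours → 0 H
  atom 8: aromatic c, 3 neighbours → 0 H
  atom 9: aromatic c, 3 neighbours → 0 H
  atom 10: O, bond orders sum to 1 (valence 2) → 1 H
  atom 11: aromatic c, 2 neighbours → 1 H
  atom 12: aromatic c, 2 neighbours → 1 H
  atom 13: aromatic c, 3 neighbours → 0 H
  atom 14: Br (halogen, monovalent) → 0 H
  atom 15: aromatic c, 2 neighbours → 1 H
  atom 16: aromatic c, 3 neighbours → 0 H
  atom 17: C, bond orders sum to 4 (valence 4) → 0 H
  atom 18: O, bond orders sum to 2 (valence 2) → 0 H
  atom 19: O, bond orders sum to 2 (valence 2) → 0 H
  atom 20: C, bond orders sum to 1 (valence 4) → 3 H
Total hydrogens: 11.

11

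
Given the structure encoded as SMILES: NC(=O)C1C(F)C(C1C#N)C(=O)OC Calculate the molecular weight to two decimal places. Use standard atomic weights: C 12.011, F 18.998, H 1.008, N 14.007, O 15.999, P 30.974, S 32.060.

200.17 g/mol

First, the molecular formula is C8H9FN2O3 (counting implicit H from valence).
  C: 8 × 12.011 = 96.088
  F: 1 × 18.998 = 18.998
  H: 9 × 1.008 = 9.072
  N: 2 × 14.007 = 28.014
  O: 3 × 15.999 = 47.997
Sum: 8×12.011 + 1×18.998 + 9×1.008 + 2×14.007 + 3×15.999 = 200.169 → 200.17 g/mol.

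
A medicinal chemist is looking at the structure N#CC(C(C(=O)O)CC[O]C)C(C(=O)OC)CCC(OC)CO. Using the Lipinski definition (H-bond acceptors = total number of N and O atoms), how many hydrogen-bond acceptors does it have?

8

N atoms: 1; O atoms: 7.
Lipinski HBA = 1 + 7 = 8.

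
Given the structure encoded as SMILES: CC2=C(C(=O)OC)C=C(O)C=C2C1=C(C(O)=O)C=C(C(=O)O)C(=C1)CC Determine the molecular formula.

C19H18O7

Walk through each heavy atom and fill implicit hydrogens from standard valence (C 4, N 3, O 2, S 2, halogen 1):
  atom 1: C, bond orders sum to 1 (valence 4) → 3 H
  atom 2: C, bond orders sum to 4 (valence 4) → 0 H
  atom 3: C, bond orders sum to 4 (valence 4) → 0 H
  atom 4: C, bond orders sum to 4 (valence 4) → 0 H
  atom 5: O, bond orders sum to 2 (valence 2) → 0 H
  atom 6: O, bond orders sum to 2 (valence 2) → 0 H
  atom 7: C, bond orders sum to 1 (valence 4) → 3 H
  atom 8: C, bond orders sum to 3 (valence 4) → 1 H
  atom 9: C, bond orders sum to 4 (valence 4) → 0 H
  atom 10: O, bond orders sum to 1 (valence 2) → 1 H
  atom 11: C, bond orders sum to 3 (valence 4) → 1 H
  atom 12: C, bond orders sum to 4 (valence 4) → 0 H
  atom 13: C, bond orders sum to 4 (valence 4) → 0 H
  atom 14: C, bond orders sum to 4 (valence 4) → 0 H
  atom 15: C, bond orders sum to 4 (valence 4) → 0 H
  atom 16: O, bond orders sum to 1 (valence 2) → 1 H
  atom 17: O, bond orders sum to 2 (valence 2) → 0 H
  atom 18: C, bond orders sum to 3 (valence 4) → 1 H
  atom 19: C, bond orders sum to 4 (valence 4) → 0 H
  atom 20: C, bond orders sum to 4 (valence 4) → 0 H
  atom 21: O, bond orders sum to 2 (valence 2) → 0 H
  atom 22: O, bond orders sum to 1 (valence 2) → 1 H
  atom 23: C, bond orders sum to 4 (valence 4) → 0 H
  atom 24: C, bond orders sum to 3 (valence 4) → 1 H
  atom 25: C, bond orders sum to 2 (valence 4) → 2 H
  atom 26: C, bond orders sum to 1 (valence 4) → 3 H
Totals → C:19, H:18, O:7.
In Hill order: C19H18O7.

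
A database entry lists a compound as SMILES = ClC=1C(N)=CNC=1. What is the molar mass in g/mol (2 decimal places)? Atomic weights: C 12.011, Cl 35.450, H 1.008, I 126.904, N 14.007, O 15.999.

First, the molecular formula is C4H5ClN2 (counting implicit H from valence).
  C: 4 × 12.011 = 48.044
  Cl: 1 × 35.450 = 35.450
  H: 5 × 1.008 = 5.040
  N: 2 × 14.007 = 28.014
Sum: 4×12.011 + 1×35.450 + 5×1.008 + 2×14.007 = 116.548 → 116.55 g/mol.

116.55 g/mol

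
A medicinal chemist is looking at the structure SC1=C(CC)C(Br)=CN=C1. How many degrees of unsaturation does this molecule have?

Molecular formula: C7H8BrNS.
DoU = (2C + 2 + N − H − X) / 2, where X is the halogen count and O/S are ignored.
    = (2·7 + 2 + 1 − 8 − 1) / 2 = 8 / 2 = 4.

4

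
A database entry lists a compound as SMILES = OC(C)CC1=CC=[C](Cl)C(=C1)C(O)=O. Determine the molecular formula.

Walk through each heavy atom and fill implicit hydrogens from standard valence (C 4, N 3, O 2, S 2, halogen 1):
  atom 1: O, bond orders sum to 1 (valence 2) → 1 H
  atom 2: C, bond orders sum to 3 (valence 4) → 1 H
  atom 3: C, bond orders sum to 1 (valence 4) → 3 H
  atom 4: C, bond orders sum to 2 (valence 4) → 2 H
  atom 5: C, bond orders sum to 4 (valence 4) → 0 H
  atom 6: C, bond orders sum to 3 (valence 4) → 1 H
  atom 7: C, bond orders sum to 3 (valence 4) → 1 H
  atom 8: C with explicit H count 0
  atom 9: Cl (halogen, monovalent) → 0 H
  atom 10: C, bond orders sum to 4 (valence 4) → 0 H
  atom 11: C, bond orders sum to 3 (valence 4) → 1 H
  atom 12: C, bond orders sum to 4 (valence 4) → 0 H
  atom 13: O, bond orders sum to 1 (valence 2) → 1 H
  atom 14: O, bond orders sum to 2 (valence 2) → 0 H
Totals → C:10, H:11, Cl:1, O:3.

C10H11ClO3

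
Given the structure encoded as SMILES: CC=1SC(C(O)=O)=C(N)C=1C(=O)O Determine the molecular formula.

Walk through each heavy atom and fill implicit hydrogens from standard valence (C 4, N 3, O 2, S 2, halogen 1):
  atom 1: C, bond orders sum to 1 (valence 4) → 3 H
  atom 2: C, bond orders sum to 4 (valence 4) → 0 H
  atom 3: S, bond orders sum to 2 (valence 2) → 0 H
  atom 4: C, bond orders sum to 4 (valence 4) → 0 H
  atom 5: C, bond orders sum to 4 (valence 4) → 0 H
  atom 6: O, bond orders sum to 1 (valence 2) → 1 H
  atom 7: O, bond orders sum to 2 (valence 2) → 0 H
  atom 8: C, bond orders sum to 4 (valence 4) → 0 H
  atom 9: N, bond orders sum to 1 (valence 3) → 2 H
  atom 10: C, bond orders sum to 4 (valence 4) → 0 H
  atom 11: C, bond orders sum to 4 (valence 4) → 0 H
  atom 12: O, bond orders sum to 2 (valence 2) → 0 H
  atom 13: O, bond orders sum to 1 (valence 2) → 1 H
Totals → C:7, H:7, N:1, O:4, S:1.

C7H7NO4S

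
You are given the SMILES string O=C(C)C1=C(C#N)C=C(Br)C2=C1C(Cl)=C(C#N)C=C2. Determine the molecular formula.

C14H6BrClN2O

Walk through each heavy atom and fill implicit hydrogens from standard valence (C 4, N 3, O 2, S 2, halogen 1):
  atom 1: O, bond orders sum to 2 (valence 2) → 0 H
  atom 2: C, bond orders sum to 4 (valence 4) → 0 H
  atom 3: C, bond orders sum to 1 (valence 4) → 3 H
  atom 4: C, bond orders sum to 4 (valence 4) → 0 H
  atom 5: C, bond orders sum to 4 (valence 4) → 0 H
  atom 6: C, bond orders sum to 4 (valence 4) → 0 H
  atom 7: N, bond orders sum to 3 (valence 3) → 0 H
  atom 8: C, bond orders sum to 3 (valence 4) → 1 H
  atom 9: C, bond orders sum to 4 (valence 4) → 0 H
  atom 10: Br (halogen, monovalent) → 0 H
  atom 11: C, bond orders sum to 4 (valence 4) → 0 H
  atom 12: C, bond orders sum to 4 (valence 4) → 0 H
  atom 13: C, bond orders sum to 4 (valence 4) → 0 H
  atom 14: Cl (halogen, monovalent) → 0 H
  atom 15: C, bond orders sum to 4 (valence 4) → 0 H
  atom 16: C, bond orders sum to 4 (valence 4) → 0 H
  atom 17: N, bond orders sum to 3 (valence 3) → 0 H
  atom 18: C, bond orders sum to 3 (valence 4) → 1 H
  atom 19: C, bond orders sum to 3 (valence 4) → 1 H
Totals → C:14, H:6, Br:1, Cl:1, N:2, O:1.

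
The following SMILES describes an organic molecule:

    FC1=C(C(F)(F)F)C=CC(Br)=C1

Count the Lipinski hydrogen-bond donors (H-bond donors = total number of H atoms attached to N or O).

Donors: find every N or O and count the H atoms it carries.
  (no N or O atoms present)
Lipinski HBD = 0.

0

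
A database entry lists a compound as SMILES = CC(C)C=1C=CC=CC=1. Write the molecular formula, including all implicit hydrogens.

Walk through each heavy atom and fill implicit hydrogens from standard valence (C 4, N 3, O 2, S 2, halogen 1):
  atom 1: C, bond orders sum to 1 (valence 4) → 3 H
  atom 2: C, bond orders sum to 3 (valence 4) → 1 H
  atom 3: C, bond orders sum to 1 (valence 4) → 3 H
  atom 4: C, bond orders sum to 4 (valence 4) → 0 H
  atom 5: C, bond orders sum to 3 (valence 4) → 1 H
  atom 6: C, bond orders sum to 3 (valence 4) → 1 H
  atom 7: C, bond orders sum to 3 (valence 4) → 1 H
  atom 8: C, bond orders sum to 3 (valence 4) → 1 H
  atom 9: C, bond orders sum to 3 (valence 4) → 1 H
Totals → C:9, H:12.
In Hill order: C9H12.

C9H12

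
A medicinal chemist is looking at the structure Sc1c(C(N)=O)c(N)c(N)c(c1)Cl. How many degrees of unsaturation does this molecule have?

Molecular formula: C7H8ClN3OS.
DoU = (2C + 2 + N − H − X) / 2, where X is the halogen count and O/S are ignored.
    = (2·7 + 2 + 3 − 8 − 1) / 2 = 10 / 2 = 5.

5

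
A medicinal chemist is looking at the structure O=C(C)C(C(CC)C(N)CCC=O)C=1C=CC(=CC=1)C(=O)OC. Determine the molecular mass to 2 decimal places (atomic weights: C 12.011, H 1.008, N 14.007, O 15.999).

319.40 g/mol

First, the molecular formula is C18H25NO4 (counting implicit H from valence).
  C: 18 × 12.011 = 216.198
  H: 25 × 1.008 = 25.200
  N: 1 × 14.007 = 14.007
  O: 4 × 15.999 = 63.996
Sum: 18×12.011 + 25×1.008 + 1×14.007 + 4×15.999 = 319.401 → 319.40 g/mol.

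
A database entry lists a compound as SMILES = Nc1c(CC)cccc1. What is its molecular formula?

Walk through each heavy atom and fill implicit hydrogens from standard valence (C 4, N 3, O 2, S 2, halogen 1); for lowercase aromatic atoms, an aromatic c carries 1 H when it has two neighbours and 0 H with three, and aromatic n carries 0 H:
  atom 1: N, bond orders sum to 1 (valence 3) → 2 H
  atom 2: aromatic c, 3 neighbours → 0 H
  atom 3: aromatic c, 3 neighbours → 0 H
  atom 4: C, bond orders sum to 2 (valence 4) → 2 H
  atom 5: C, bond orders sum to 1 (valence 4) → 3 H
  atom 6: aromatic c, 2 neighbours → 1 H
  atom 7: aromatic c, 2 neighbours → 1 H
  atom 8: aromatic c, 2 neighbours → 1 H
  atom 9: aromatic c, 2 neighbours → 1 H
Totals → C:8, H:11, N:1.

C8H11N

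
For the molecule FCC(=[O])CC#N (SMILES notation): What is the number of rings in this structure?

0

In SMILES, each pair of matching ring-closure digits denotes one ring-closing bond; the number of such bonds equals the number of independent rings.
Ring-closure bonds here: 0.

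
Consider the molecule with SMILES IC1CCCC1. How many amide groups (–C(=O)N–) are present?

Scan the SMILES for the amide motif — none present.

0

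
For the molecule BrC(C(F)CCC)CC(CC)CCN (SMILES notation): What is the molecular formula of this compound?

C11H23BrFN

Walk through each heavy atom and fill implicit hydrogens from standard valence (C 4, N 3, O 2, S 2, halogen 1):
  atom 1: Br (halogen, monovalent) → 0 H
  atom 2: C, bond orders sum to 3 (valence 4) → 1 H
  atom 3: C, bond orders sum to 3 (valence 4) → 1 H
  atom 4: F (halogen, monovalent) → 0 H
  atom 5: C, bond orders sum to 2 (valence 4) → 2 H
  atom 6: C, bond orders sum to 2 (valence 4) → 2 H
  atom 7: C, bond orders sum to 1 (valence 4) → 3 H
  atom 8: C, bond orders sum to 2 (valence 4) → 2 H
  atom 9: C, bond orders sum to 3 (valence 4) → 1 H
  atom 10: C, bond orders sum to 2 (valence 4) → 2 H
  atom 11: C, bond orders sum to 1 (valence 4) → 3 H
  atom 12: C, bond orders sum to 2 (valence 4) → 2 H
  atom 13: C, bond orders sum to 2 (valence 4) → 2 H
  atom 14: N, bond orders sum to 1 (valence 3) → 2 H
Totals → C:11, H:23, Br:1, F:1, N:1.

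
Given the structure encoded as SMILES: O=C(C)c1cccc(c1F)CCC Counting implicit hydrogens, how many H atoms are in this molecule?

13

Walk through each heavy atom and fill implicit hydrogens from standard valence (C 4, N 3, O 2, S 2, halogen 1); for lowercase aromatic atoms, an aromatic c carries 1 H when it has two neighbours and 0 H with three, and aromatic n carries 0 H:
  atom 1: O, bond orders sum to 2 (valence 2) → 0 H
  atom 2: C, bond orders sum to 4 (valence 4) → 0 H
  atom 3: C, bond orders sum to 1 (valence 4) → 3 H
  atom 4: aromatic c, 3 neighbours → 0 H
  atom 5: aromatic c, 2 neighbours → 1 H
  atom 6: aromatic c, 2 neighbours → 1 H
  atom 7: aromatic c, 2 neighbours → 1 H
  atom 8: aromatic c, 3 neighbours → 0 H
  atom 9: aromatic c, 3 neighbours → 0 H
  atom 10: F (halogen, monovalent) → 0 H
  atom 11: C, bond orders sum to 2 (valence 4) → 2 H
  atom 12: C, bond orders sum to 2 (valence 4) → 2 H
  atom 13: C, bond orders sum to 1 (valence 4) → 3 H
Total hydrogens: 13.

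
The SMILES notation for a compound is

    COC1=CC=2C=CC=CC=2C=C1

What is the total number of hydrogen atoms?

Walk through each heavy atom and fill implicit hydrogens from standard valence (C 4, N 3, O 2, S 2, halogen 1):
  atom 1: C, bond orders sum to 1 (valence 4) → 3 H
  atom 2: O, bond orders sum to 2 (valence 2) → 0 H
  atom 3: C, bond orders sum to 4 (valence 4) → 0 H
  atom 4: C, bond orders sum to 3 (valence 4) → 1 H
  atom 5: C, bond orders sum to 4 (valence 4) → 0 H
  atom 6: C, bond orders sum to 3 (valence 4) → 1 H
  atom 7: C, bond orders sum to 3 (valence 4) → 1 H
  atom 8: C, bond orders sum to 3 (valence 4) → 1 H
  atom 9: C, bond orders sum to 3 (valence 4) → 1 H
  atom 10: C, bond orders sum to 4 (valence 4) → 0 H
  atom 11: C, bond orders sum to 3 (valence 4) → 1 H
  atom 12: C, bond orders sum to 3 (valence 4) → 1 H
Total hydrogens: 10.

10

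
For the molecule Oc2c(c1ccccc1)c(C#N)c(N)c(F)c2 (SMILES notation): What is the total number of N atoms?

Scan the SMILES for N atoms (remember two-letter symbols like Cl and Br are single atoms).
Nitrogen count: 2.

2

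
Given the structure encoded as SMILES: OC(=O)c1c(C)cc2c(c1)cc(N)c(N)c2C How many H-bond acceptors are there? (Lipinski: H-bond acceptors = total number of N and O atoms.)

N atoms: 2; O atoms: 2.
Lipinski HBA = 2 + 2 = 4.

4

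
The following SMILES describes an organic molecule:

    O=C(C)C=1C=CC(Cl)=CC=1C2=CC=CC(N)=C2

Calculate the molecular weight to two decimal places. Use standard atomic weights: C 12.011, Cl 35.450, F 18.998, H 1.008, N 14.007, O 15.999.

First, the molecular formula is C14H12ClNO (counting implicit H from valence).
  C: 14 × 12.011 = 168.154
  Cl: 1 × 35.450 = 35.450
  H: 12 × 1.008 = 12.096
  N: 1 × 14.007 = 14.007
  O: 1 × 15.999 = 15.999
Sum: 14×12.011 + 1×35.450 + 12×1.008 + 1×14.007 + 1×15.999 = 245.706 → 245.71 g/mol.

245.71 g/mol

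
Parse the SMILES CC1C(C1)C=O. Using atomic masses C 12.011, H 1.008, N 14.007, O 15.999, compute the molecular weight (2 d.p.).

First, the molecular formula is C5H8O (counting implicit H from valence).
  C: 5 × 12.011 = 60.055
  H: 8 × 1.008 = 8.064
  O: 1 × 15.999 = 15.999
Sum: 5×12.011 + 8×1.008 + 1×15.999 = 84.118 → 84.12 g/mol.

84.12 g/mol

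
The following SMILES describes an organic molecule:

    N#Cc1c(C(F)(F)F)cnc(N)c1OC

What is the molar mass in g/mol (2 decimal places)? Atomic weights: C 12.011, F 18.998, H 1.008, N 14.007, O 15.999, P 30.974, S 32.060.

First, the molecular formula is C8H6F3N3O (counting implicit H from valence).
  C: 8 × 12.011 = 96.088
  F: 3 × 18.998 = 56.994
  H: 6 × 1.008 = 6.048
  N: 3 × 14.007 = 42.021
  O: 1 × 15.999 = 15.999
Sum: 8×12.011 + 3×18.998 + 6×1.008 + 3×14.007 + 1×15.999 = 217.150 → 217.15 g/mol.

217.15 g/mol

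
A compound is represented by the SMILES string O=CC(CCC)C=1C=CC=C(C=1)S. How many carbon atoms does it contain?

11

Count every carbon token in the SMILES (each C, including those in ring-closure positions and inside branches).
Carbon count: 11.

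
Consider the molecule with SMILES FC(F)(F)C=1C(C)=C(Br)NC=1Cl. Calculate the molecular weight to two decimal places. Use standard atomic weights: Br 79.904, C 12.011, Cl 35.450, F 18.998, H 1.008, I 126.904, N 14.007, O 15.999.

First, the molecular formula is C6H4BrClF3N (counting implicit H from valence).
  Br: 1 × 79.904 = 79.904
  C: 6 × 12.011 = 72.066
  Cl: 1 × 35.450 = 35.450
  F: 3 × 18.998 = 56.994
  H: 4 × 1.008 = 4.032
  N: 1 × 14.007 = 14.007
Sum: 1×79.904 + 6×12.011 + 1×35.450 + 3×18.998 + 4×1.008 + 1×14.007 = 262.453 → 262.45 g/mol.

262.45 g/mol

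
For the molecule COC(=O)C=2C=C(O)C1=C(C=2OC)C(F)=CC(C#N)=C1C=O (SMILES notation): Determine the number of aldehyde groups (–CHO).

1

The aldehyde motif appears at heavy-atom position 21 in the SMILES.
Other groups present: 1 ester, 1 ether, 1 hydroxyl, 1 nitrile.
Aldehyde count: 1.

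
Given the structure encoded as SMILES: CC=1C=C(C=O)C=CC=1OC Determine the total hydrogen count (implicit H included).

10

Walk through each heavy atom and fill implicit hydrogens from standard valence (C 4, N 3, O 2, S 2, halogen 1):
  atom 1: C, bond orders sum to 1 (valence 4) → 3 H
  atom 2: C, bond orders sum to 4 (valence 4) → 0 H
  atom 3: C, bond orders sum to 3 (valence 4) → 1 H
  atom 4: C, bond orders sum to 4 (valence 4) → 0 H
  atom 5: C, bond orders sum to 3 (valence 4) → 1 H
  atom 6: O, bond orders sum to 2 (valence 2) → 0 H
  atom 7: C, bond orders sum to 3 (valence 4) → 1 H
  atom 8: C, bond orders sum to 3 (valence 4) → 1 H
  atom 9: C, bond orders sum to 4 (valence 4) → 0 H
  atom 10: O, bond orders sum to 2 (valence 2) → 0 H
  atom 11: C, bond orders sum to 1 (valence 4) → 3 H
Total hydrogens: 10.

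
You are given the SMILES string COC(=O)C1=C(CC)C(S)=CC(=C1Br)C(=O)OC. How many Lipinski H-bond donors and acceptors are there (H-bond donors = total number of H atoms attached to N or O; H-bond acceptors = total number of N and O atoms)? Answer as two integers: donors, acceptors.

0, 4

Donors: find every N or O and count the H atoms it carries.
  atom 2 (O): bond orders sum to 2 → 0 H
  atom 4 (O): bond orders sum to 2 → 0 H
  atom 16 (O): bond orders sum to 2 → 0 H
  atom 17 (O): bond orders sum to 2 → 0 H
Lipinski HBD = 0.
Acceptors: N atoms = 0, O atoms = 4 → HBA = 4.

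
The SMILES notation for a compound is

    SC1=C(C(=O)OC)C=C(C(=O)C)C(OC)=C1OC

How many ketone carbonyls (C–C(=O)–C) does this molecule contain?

The ketone motif appears at heavy-atom position 10 in the SMILES.
Other groups present: 1 ester, 2 ether, 1 thiol.
Ketone count: 1.

1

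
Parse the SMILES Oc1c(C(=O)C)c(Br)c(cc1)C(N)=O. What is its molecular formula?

C9H8BrNO3

Walk through each heavy atom and fill implicit hydrogens from standard valence (C 4, N 3, O 2, S 2, halogen 1); for lowercase aromatic atoms, an aromatic c carries 1 H when it has two neighbours and 0 H with three, and aromatic n carries 0 H:
  atom 1: O, bond orders sum to 1 (valence 2) → 1 H
  atom 2: aromatic c, 3 neighbours → 0 H
  atom 3: aromatic c, 3 neighbours → 0 H
  atom 4: C, bond orders sum to 4 (valence 4) → 0 H
  atom 5: O, bond orders sum to 2 (valence 2) → 0 H
  atom 6: C, bond orders sum to 1 (valence 4) → 3 H
  atom 7: aromatic c, 3 neighbours → 0 H
  atom 8: Br (halogen, monovalent) → 0 H
  atom 9: aromatic c, 3 neighbours → 0 H
  atom 10: aromatic c, 2 neighbours → 1 H
  atom 11: aromatic c, 2 neighbours → 1 H
  atom 12: C, bond orders sum to 4 (valence 4) → 0 H
  atom 13: N, bond orders sum to 1 (valence 3) → 2 H
  atom 14: O, bond orders sum to 2 (valence 2) → 0 H
Totals → C:9, H:8, Br:1, N:1, O:3.
In Hill order: C9H8BrNO3.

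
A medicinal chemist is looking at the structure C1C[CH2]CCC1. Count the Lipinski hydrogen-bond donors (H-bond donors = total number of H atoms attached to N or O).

Donors: find every N or O and count the H atoms it carries.
  (no N or O atoms present)
Lipinski HBD = 0.

0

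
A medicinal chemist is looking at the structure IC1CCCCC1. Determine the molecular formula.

Walk through each heavy atom and fill implicit hydrogens from standard valence (C 4, N 3, O 2, S 2, halogen 1):
  atom 1: I (halogen, monovalent) → 0 H
  atom 2: C, bond orders sum to 3 (valence 4) → 1 H
  atom 3: C, bond orders sum to 2 (valence 4) → 2 H
  atom 4: C, bond orders sum to 2 (valence 4) → 2 H
  atom 5: C, bond orders sum to 2 (valence 4) → 2 H
  atom 6: C, bond orders sum to 2 (valence 4) → 2 H
  atom 7: C, bond orders sum to 2 (valence 4) → 2 H
Totals → C:6, H:11, I:1.
In Hill order: C6H11I.

C6H11I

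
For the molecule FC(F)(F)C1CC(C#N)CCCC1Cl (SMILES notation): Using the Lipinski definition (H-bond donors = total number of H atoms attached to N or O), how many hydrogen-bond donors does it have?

Donors: find every N or O and count the H atoms it carries.
  atom 9 (N): bond orders sum to 3 → 0 H
Lipinski HBD = 0.

0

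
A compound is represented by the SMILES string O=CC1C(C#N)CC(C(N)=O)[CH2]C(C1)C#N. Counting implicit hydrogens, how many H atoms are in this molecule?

13

Walk through each heavy atom and fill implicit hydrogens from standard valence (C 4, N 3, O 2, S 2, halogen 1):
  atom 1: O, bond orders sum to 2 (valence 2) → 0 H
  atom 2: C, bond orders sum to 3 (valence 4) → 1 H
  atom 3: C, bond orders sum to 3 (valence 4) → 1 H
  atom 4: C, bond orders sum to 3 (valence 4) → 1 H
  atom 5: C, bond orders sum to 4 (valence 4) → 0 H
  atom 6: N, bond orders sum to 3 (valence 3) → 0 H
  atom 7: C, bond orders sum to 2 (valence 4) → 2 H
  atom 8: C, bond orders sum to 3 (valence 4) → 1 H
  atom 9: C, bond orders sum to 4 (valence 4) → 0 H
  atom 10: N, bond orders sum to 1 (valence 3) → 2 H
  atom 11: O, bond orders sum to 2 (valence 2) → 0 H
  atom 12: C with explicit H count 2
  atom 13: C, bond orders sum to 3 (valence 4) → 1 H
  atom 14: C, bond orders sum to 2 (valence 4) → 2 H
  atom 15: C, bond orders sum to 4 (valence 4) → 0 H
  atom 16: N, bond orders sum to 3 (valence 3) → 0 H
Total hydrogens: 13.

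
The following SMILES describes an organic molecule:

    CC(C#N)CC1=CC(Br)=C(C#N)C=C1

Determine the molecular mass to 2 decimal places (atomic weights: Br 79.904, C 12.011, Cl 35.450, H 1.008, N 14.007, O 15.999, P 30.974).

First, the molecular formula is C11H9BrN2 (counting implicit H from valence).
  Br: 1 × 79.904 = 79.904
  C: 11 × 12.011 = 132.121
  H: 9 × 1.008 = 9.072
  N: 2 × 14.007 = 28.014
Sum: 1×79.904 + 11×12.011 + 9×1.008 + 2×14.007 = 249.111 → 249.11 g/mol.

249.11 g/mol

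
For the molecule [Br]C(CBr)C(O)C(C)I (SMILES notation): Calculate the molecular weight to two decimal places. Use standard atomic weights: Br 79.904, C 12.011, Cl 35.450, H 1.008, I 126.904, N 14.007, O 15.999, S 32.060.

First, the molecular formula is C5H9Br2IO (counting implicit H from valence).
  Br: 2 × 79.904 = 159.808
  C: 5 × 12.011 = 60.055
  H: 9 × 1.008 = 9.072
  I: 1 × 126.904 = 126.904
  O: 1 × 15.999 = 15.999
Sum: 2×79.904 + 5×12.011 + 9×1.008 + 1×126.904 + 1×15.999 = 371.838 → 371.84 g/mol.

371.84 g/mol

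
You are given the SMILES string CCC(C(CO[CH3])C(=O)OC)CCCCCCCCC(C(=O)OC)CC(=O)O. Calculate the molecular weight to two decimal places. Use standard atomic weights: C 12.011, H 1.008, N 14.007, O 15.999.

402.53 g/mol

First, the molecular formula is C21H38O7 (counting implicit H from valence).
  C: 21 × 12.011 = 252.231
  H: 38 × 1.008 = 38.304
  O: 7 × 15.999 = 111.993
Sum: 21×12.011 + 38×1.008 + 7×15.999 = 402.528 → 402.53 g/mol.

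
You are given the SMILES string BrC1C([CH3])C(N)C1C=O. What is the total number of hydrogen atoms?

Walk through each heavy atom and fill implicit hydrogens from standard valence (C 4, N 3, O 2, S 2, halogen 1):
  atom 1: Br (halogen, monovalent) → 0 H
  atom 2: C, bond orders sum to 3 (valence 4) → 1 H
  atom 3: C, bond orders sum to 3 (valence 4) → 1 H
  atom 4: C with explicit H count 3
  atom 5: C, bond orders sum to 3 (valence 4) → 1 H
  atom 6: N, bond orders sum to 1 (valence 3) → 2 H
  atom 7: C, bond orders sum to 3 (valence 4) → 1 H
  atom 8: C, bond orders sum to 3 (valence 4) → 1 H
  atom 9: O, bond orders sum to 2 (valence 2) → 0 H
Total hydrogens: 10.

10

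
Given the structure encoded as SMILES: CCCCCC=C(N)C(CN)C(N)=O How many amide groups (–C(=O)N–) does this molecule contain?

1

The amide motif appears at heavy-atom position 12 in the SMILES.
Other groups present: 1 alkene, 2 primary amine.
Amide count: 1.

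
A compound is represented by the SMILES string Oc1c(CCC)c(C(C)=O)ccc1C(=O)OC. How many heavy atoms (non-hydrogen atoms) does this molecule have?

17

Every atom symbol written in the SMILES (organic subset) is one heavy atom; implicit H are not written.
Heavy atoms by element → C:13, O:4.
Total: 17.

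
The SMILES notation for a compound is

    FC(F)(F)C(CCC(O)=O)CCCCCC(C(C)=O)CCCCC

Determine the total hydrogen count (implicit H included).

31

Walk through each heavy atom and fill implicit hydrogens from standard valence (C 4, N 3, O 2, S 2, halogen 1):
  atom 1: F (halogen, monovalent) → 0 H
  atom 2: C, bond orders sum to 4 (valence 4) → 0 H
  atom 3: F (halogen, monovalent) → 0 H
  atom 4: F (halogen, monovalent) → 0 H
  atom 5: C, bond orders sum to 3 (valence 4) → 1 H
  atom 6: C, bond orders sum to 2 (valence 4) → 2 H
  atom 7: C, bond orders sum to 2 (valence 4) → 2 H
  atom 8: C, bond orders sum to 4 (valence 4) → 0 H
  atom 9: O, bond orders sum to 1 (valence 2) → 1 H
  atom 10: O, bond orders sum to 2 (valence 2) → 0 H
  atom 11: C, bond orders sum to 2 (valence 4) → 2 H
  atom 12: C, bond orders sum to 2 (valence 4) → 2 H
  atom 13: C, bond orders sum to 2 (valence 4) → 2 H
  atom 14: C, bond orders sum to 2 (valence 4) → 2 H
  atom 15: C, bond orders sum to 2 (valence 4) → 2 H
  atom 16: C, bond orders sum to 3 (valence 4) → 1 H
  atom 17: C, bond orders sum to 4 (valence 4) → 0 H
  atom 18: C, bond orders sum to 1 (valence 4) → 3 H
  atom 19: O, bond orders sum to 2 (valence 2) → 0 H
  atom 20: C, bond orders sum to 2 (valence 4) → 2 H
  atom 21: C, bond orders sum to 2 (valence 4) → 2 H
  atom 22: C, bond orders sum to 2 (valence 4) → 2 H
  atom 23: C, bond orders sum to 2 (valence 4) → 2 H
  atom 24: C, bond orders sum to 1 (valence 4) → 3 H
Total hydrogens: 31.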